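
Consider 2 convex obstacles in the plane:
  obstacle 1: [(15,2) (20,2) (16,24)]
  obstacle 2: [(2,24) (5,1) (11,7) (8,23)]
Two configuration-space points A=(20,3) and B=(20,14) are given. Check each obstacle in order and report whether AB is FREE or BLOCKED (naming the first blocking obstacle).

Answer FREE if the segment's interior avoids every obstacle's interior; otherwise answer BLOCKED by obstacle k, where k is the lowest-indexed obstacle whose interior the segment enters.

FREE

Obstacle 1 [(15,2) (20,2) (16,24)]:
  edge (15,2)–(20,2): clear
  edge (20,2)–(16,24): clear
  edge (16,24)–(15,2): clear
  midpoint (20,17/2) outside
  → clear
Obstacle 2 [(2,24) (5,1) (11,7) (8,23)]:
  edge (2,24)–(5,1): clear
  edge (5,1)–(11,7): clear
  edge (11,7)–(8,23): clear
  edge (8,23)–(2,24): clear
  midpoint (20,17/2) outside
  → clear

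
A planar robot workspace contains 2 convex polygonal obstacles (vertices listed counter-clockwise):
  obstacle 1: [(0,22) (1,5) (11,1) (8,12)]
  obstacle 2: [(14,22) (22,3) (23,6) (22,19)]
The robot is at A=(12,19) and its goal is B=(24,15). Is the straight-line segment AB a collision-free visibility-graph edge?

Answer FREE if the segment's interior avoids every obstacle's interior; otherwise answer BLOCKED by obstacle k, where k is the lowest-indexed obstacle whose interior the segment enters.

BLOCKED by obstacle 2

Obstacle 1 [(0,22) (1,5) (11,1) (8,12)]:
  edge (0,22)–(1,5): clear
  edge (1,5)–(11,1): clear
  edge (11,1)–(8,12): clear
  edge (8,12)–(0,22): clear
  midpoint (18,17) outside
  → clear
Obstacle 2 [(14,22) (22,3) (23,6) (22,19)]:
  edge (14,22)–(22,3): crosses AB
  edge (22,3)–(23,6): clear
  edge (23,6)–(22,19): crosses AB
  edge (22,19)–(14,22): clear
  → BLOCKED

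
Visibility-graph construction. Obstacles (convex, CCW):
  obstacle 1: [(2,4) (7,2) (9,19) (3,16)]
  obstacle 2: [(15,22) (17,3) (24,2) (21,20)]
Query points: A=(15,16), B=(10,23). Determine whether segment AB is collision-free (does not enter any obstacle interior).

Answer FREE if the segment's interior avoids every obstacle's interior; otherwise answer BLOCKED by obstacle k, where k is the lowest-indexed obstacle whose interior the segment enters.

Obstacle 1 [(2,4) (7,2) (9,19) (3,16)]:
  edge (2,4)–(7,2): clear
  edge (7,2)–(9,19): clear
  edge (9,19)–(3,16): clear
  edge (3,16)–(2,4): clear
  midpoint (25/2,39/2) outside
  → clear
Obstacle 2 [(15,22) (17,3) (24,2) (21,20)]:
  edge (15,22)–(17,3): clear
  edge (17,3)–(24,2): clear
  edge (24,2)–(21,20): clear
  edge (21,20)–(15,22): clear
  midpoint (25/2,39/2) outside
  → clear

FREE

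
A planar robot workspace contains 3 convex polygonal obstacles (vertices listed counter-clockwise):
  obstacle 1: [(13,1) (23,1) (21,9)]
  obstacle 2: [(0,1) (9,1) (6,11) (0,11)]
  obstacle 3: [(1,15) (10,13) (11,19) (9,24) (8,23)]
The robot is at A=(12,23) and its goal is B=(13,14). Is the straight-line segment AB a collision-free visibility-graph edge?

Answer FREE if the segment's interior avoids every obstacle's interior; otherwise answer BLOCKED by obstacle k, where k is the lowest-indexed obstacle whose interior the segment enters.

Obstacle 1 [(13,1) (23,1) (21,9)]:
  edge (13,1)–(23,1): clear
  edge (23,1)–(21,9): clear
  edge (21,9)–(13,1): clear
  midpoint (25/2,37/2) outside
  → clear
Obstacle 2 [(0,1) (9,1) (6,11) (0,11)]:
  edge (0,1)–(9,1): clear
  edge (9,1)–(6,11): clear
  edge (6,11)–(0,11): clear
  edge (0,11)–(0,1): clear
  midpoint (25/2,37/2) outside
  → clear
Obstacle 3 [(1,15) (10,13) (11,19) (9,24) (8,23)]:
  edge (1,15)–(10,13): clear
  edge (10,13)–(11,19): clear
  edge (11,19)–(9,24): clear
  edge (9,24)–(8,23): clear
  edge (8,23)–(1,15): clear
  midpoint (25/2,37/2) outside
  → clear

FREE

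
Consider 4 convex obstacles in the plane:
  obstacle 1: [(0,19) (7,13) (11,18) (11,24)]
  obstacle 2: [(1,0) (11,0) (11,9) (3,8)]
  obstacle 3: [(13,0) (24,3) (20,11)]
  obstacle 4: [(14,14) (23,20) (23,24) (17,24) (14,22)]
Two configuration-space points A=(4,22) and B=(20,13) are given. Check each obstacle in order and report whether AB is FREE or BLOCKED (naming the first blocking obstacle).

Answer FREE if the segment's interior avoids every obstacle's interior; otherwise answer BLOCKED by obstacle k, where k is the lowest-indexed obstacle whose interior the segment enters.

BLOCKED by obstacle 1

Obstacle 1 [(0,19) (7,13) (11,18) (11,24)]:
  edge (0,19)–(7,13): clear
  edge (7,13)–(11,18): clear
  edge (11,18)–(11,24): crosses AB
  edge (11,24)–(0,19): crosses AB
  → BLOCKED
Obstacle 2 [(1,0) (11,0) (11,9) (3,8)]:
  edge (1,0)–(11,0): clear
  edge (11,0)–(11,9): clear
  edge (11,9)–(3,8): clear
  edge (3,8)–(1,0): clear
  midpoint (12,35/2) outside
  → clear
Obstacle 3 [(13,0) (24,3) (20,11)]:
  edge (13,0)–(24,3): clear
  edge (24,3)–(20,11): clear
  edge (20,11)–(13,0): clear
  midpoint (12,35/2) outside
  → clear
Obstacle 4 [(14,14) (23,20) (23,24) (17,24) (14,22)]:
  edge (14,14)–(23,20): crosses AB
  edge (23,20)–(23,24): clear
  edge (23,24)–(17,24): clear
  edge (17,24)–(14,22): clear
  edge (14,22)–(14,14): crosses AB
  → BLOCKED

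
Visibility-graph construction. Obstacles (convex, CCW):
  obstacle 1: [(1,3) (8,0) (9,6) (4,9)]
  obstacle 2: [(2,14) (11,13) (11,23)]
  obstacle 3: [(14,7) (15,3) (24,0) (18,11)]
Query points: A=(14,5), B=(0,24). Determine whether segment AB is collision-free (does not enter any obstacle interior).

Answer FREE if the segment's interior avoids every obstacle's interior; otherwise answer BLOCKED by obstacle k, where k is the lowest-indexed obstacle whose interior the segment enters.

BLOCKED by obstacle 2

Obstacle 1 [(1,3) (8,0) (9,6) (4,9)]:
  edge (1,3)–(8,0): clear
  edge (8,0)–(9,6): clear
  edge (9,6)–(4,9): clear
  edge (4,9)–(1,3): clear
  midpoint (7,29/2) outside
  → clear
Obstacle 2 [(2,14) (11,13) (11,23)]:
  edge (2,14)–(11,13): crosses AB
  edge (11,13)–(11,23): clear
  edge (11,23)–(2,14): crosses AB
  → BLOCKED
Obstacle 3 [(14,7) (15,3) (24,0) (18,11)]:
  edge (14,7)–(15,3): clear
  edge (15,3)–(24,0): clear
  edge (24,0)–(18,11): clear
  edge (18,11)–(14,7): clear
  midpoint (7,29/2) outside
  → clear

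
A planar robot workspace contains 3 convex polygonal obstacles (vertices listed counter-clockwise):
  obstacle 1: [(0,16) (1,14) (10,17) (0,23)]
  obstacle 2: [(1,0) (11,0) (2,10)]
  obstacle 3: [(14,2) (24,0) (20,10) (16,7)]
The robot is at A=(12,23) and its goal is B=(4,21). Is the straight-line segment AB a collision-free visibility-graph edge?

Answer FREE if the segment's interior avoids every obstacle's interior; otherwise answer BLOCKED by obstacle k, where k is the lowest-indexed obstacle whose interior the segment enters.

Obstacle 1 [(0,16) (1,14) (10,17) (0,23)]:
  edge (0,16)–(1,14): clear
  edge (1,14)–(10,17): clear
  edge (10,17)–(0,23): clear
  edge (0,23)–(0,16): clear
  midpoint (8,22) outside
  → clear
Obstacle 2 [(1,0) (11,0) (2,10)]:
  edge (1,0)–(11,0): clear
  edge (11,0)–(2,10): clear
  edge (2,10)–(1,0): clear
  midpoint (8,22) outside
  → clear
Obstacle 3 [(14,2) (24,0) (20,10) (16,7)]:
  edge (14,2)–(24,0): clear
  edge (24,0)–(20,10): clear
  edge (20,10)–(16,7): clear
  edge (16,7)–(14,2): clear
  midpoint (8,22) outside
  → clear

FREE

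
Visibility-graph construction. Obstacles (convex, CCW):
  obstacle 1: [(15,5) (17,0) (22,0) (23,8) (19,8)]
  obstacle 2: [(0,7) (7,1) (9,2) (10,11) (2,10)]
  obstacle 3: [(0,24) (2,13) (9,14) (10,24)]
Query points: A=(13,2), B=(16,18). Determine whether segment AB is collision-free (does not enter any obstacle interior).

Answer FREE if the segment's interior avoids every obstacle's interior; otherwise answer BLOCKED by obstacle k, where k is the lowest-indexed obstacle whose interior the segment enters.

Obstacle 1 [(15,5) (17,0) (22,0) (23,8) (19,8)]:
  edge (15,5)–(17,0): clear
  edge (17,0)–(22,0): clear
  edge (22,0)–(23,8): clear
  edge (23,8)–(19,8): clear
  edge (19,8)–(15,5): clear
  midpoint (29/2,10) outside
  → clear
Obstacle 2 [(0,7) (7,1) (9,2) (10,11) (2,10)]:
  edge (0,7)–(7,1): clear
  edge (7,1)–(9,2): clear
  edge (9,2)–(10,11): clear
  edge (10,11)–(2,10): clear
  edge (2,10)–(0,7): clear
  midpoint (29/2,10) outside
  → clear
Obstacle 3 [(0,24) (2,13) (9,14) (10,24)]:
  edge (0,24)–(2,13): clear
  edge (2,13)–(9,14): clear
  edge (9,14)–(10,24): clear
  edge (10,24)–(0,24): clear
  midpoint (29/2,10) outside
  → clear

FREE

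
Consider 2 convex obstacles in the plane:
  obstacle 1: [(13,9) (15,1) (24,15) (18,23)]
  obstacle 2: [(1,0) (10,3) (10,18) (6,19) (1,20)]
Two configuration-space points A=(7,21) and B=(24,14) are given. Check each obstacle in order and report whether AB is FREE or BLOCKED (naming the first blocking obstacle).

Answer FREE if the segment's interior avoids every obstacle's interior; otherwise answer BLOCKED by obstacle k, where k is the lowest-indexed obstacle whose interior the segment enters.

Obstacle 1 [(13,9) (15,1) (24,15) (18,23)]:
  edge (13,9)–(15,1): clear
  edge (15,1)–(24,15): crosses AB
  edge (24,15)–(18,23): clear
  edge (18,23)–(13,9): crosses AB
  → BLOCKED
Obstacle 2 [(1,0) (10,3) (10,18) (6,19) (1,20)]:
  edge (1,0)–(10,3): clear
  edge (10,3)–(10,18): clear
  edge (10,18)–(6,19): clear
  edge (6,19)–(1,20): clear
  edge (1,20)–(1,0): clear
  midpoint (31/2,35/2) outside
  → clear

BLOCKED by obstacle 1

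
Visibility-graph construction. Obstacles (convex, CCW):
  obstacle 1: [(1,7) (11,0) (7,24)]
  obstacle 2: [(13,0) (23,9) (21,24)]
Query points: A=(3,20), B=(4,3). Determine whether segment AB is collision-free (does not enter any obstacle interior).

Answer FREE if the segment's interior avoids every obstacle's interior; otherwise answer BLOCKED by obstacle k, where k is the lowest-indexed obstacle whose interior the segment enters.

BLOCKED by obstacle 1

Obstacle 1 [(1,7) (11,0) (7,24)]:
  edge (1,7)–(11,0): crosses AB
  edge (11,0)–(7,24): clear
  edge (7,24)–(1,7): crosses AB
  → BLOCKED
Obstacle 2 [(13,0) (23,9) (21,24)]:
  edge (13,0)–(23,9): clear
  edge (23,9)–(21,24): clear
  edge (21,24)–(13,0): clear
  midpoint (7/2,23/2) outside
  → clear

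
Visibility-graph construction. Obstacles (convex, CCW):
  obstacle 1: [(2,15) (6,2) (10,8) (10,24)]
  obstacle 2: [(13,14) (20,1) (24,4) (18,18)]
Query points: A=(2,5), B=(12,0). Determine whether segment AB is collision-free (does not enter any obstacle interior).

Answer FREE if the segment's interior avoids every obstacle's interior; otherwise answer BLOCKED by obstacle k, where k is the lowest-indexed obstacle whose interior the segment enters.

Obstacle 1 [(2,15) (6,2) (10,8) (10,24)]:
  edge (2,15)–(6,2): crosses AB
  edge (6,2)–(10,8): crosses AB
  edge (10,8)–(10,24): clear
  edge (10,24)–(2,15): clear
  → BLOCKED
Obstacle 2 [(13,14) (20,1) (24,4) (18,18)]:
  edge (13,14)–(20,1): clear
  edge (20,1)–(24,4): clear
  edge (24,4)–(18,18): clear
  edge (18,18)–(13,14): clear
  midpoint (7,5/2) outside
  → clear

BLOCKED by obstacle 1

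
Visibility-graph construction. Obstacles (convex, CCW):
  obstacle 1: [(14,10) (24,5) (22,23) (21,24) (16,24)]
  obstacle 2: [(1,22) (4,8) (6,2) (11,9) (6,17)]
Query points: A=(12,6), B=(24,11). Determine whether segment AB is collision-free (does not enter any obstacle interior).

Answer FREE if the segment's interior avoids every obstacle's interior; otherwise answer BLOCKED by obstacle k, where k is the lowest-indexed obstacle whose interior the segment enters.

Obstacle 1 [(14,10) (24,5) (22,23) (21,24) (16,24)]:
  edge (14,10)–(24,5): crosses AB
  edge (24,5)–(22,23): crosses AB
  edge (22,23)–(21,24): clear
  edge (21,24)–(16,24): clear
  edge (16,24)–(14,10): clear
  → BLOCKED
Obstacle 2 [(1,22) (4,8) (6,2) (11,9) (6,17)]:
  edge (1,22)–(4,8): clear
  edge (4,8)–(6,2): clear
  edge (6,2)–(11,9): clear
  edge (11,9)–(6,17): clear
  edge (6,17)–(1,22): clear
  midpoint (18,17/2) outside
  → clear

BLOCKED by obstacle 1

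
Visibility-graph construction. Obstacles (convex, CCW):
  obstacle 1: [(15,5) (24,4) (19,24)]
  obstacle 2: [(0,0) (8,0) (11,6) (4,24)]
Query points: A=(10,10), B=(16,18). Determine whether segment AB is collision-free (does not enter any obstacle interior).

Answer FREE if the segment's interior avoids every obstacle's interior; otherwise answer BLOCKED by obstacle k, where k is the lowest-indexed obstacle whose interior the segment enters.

Obstacle 1 [(15,5) (24,4) (19,24)]:
  edge (15,5)–(24,4): clear
  edge (24,4)–(19,24): clear
  edge (19,24)–(15,5): clear
  midpoint (13,14) outside
  → clear
Obstacle 2 [(0,0) (8,0) (11,6) (4,24)]:
  edge (0,0)–(8,0): clear
  edge (8,0)–(11,6): clear
  edge (11,6)–(4,24): clear
  edge (4,24)–(0,0): clear
  midpoint (13,14) outside
  → clear

FREE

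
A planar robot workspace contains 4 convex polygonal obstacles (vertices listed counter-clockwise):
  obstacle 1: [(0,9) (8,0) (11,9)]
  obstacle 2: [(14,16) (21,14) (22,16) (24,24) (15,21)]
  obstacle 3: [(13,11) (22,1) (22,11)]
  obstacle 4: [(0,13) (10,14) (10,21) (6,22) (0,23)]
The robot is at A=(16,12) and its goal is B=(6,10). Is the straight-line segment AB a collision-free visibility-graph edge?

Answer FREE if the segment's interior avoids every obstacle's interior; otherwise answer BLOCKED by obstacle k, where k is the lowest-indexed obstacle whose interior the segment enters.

Obstacle 1 [(0,9) (8,0) (11,9)]:
  edge (0,9)–(8,0): clear
  edge (8,0)–(11,9): clear
  edge (11,9)–(0,9): clear
  midpoint (11,11) outside
  → clear
Obstacle 2 [(14,16) (21,14) (22,16) (24,24) (15,21)]:
  edge (14,16)–(21,14): clear
  edge (21,14)–(22,16): clear
  edge (22,16)–(24,24): clear
  edge (24,24)–(15,21): clear
  edge (15,21)–(14,16): clear
  midpoint (11,11) outside
  → clear
Obstacle 3 [(13,11) (22,1) (22,11)]:
  edge (13,11)–(22,1): clear
  edge (22,1)–(22,11): clear
  edge (22,11)–(13,11): clear
  midpoint (11,11) outside
  → clear
Obstacle 4 [(0,13) (10,14) (10,21) (6,22) (0,23)]:
  edge (0,13)–(10,14): clear
  edge (10,14)–(10,21): clear
  edge (10,21)–(6,22): clear
  edge (6,22)–(0,23): clear
  edge (0,23)–(0,13): clear
  midpoint (11,11) outside
  → clear

FREE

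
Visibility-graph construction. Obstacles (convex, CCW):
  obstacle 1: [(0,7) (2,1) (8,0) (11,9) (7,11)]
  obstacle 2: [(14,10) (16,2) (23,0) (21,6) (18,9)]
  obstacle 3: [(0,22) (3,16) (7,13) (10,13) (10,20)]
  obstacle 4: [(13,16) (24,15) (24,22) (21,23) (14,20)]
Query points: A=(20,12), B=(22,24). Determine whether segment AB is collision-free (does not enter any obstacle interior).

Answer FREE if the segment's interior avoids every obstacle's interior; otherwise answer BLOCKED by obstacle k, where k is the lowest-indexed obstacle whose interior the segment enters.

Obstacle 1 [(0,7) (2,1) (8,0) (11,9) (7,11)]:
  edge (0,7)–(2,1): clear
  edge (2,1)–(8,0): clear
  edge (8,0)–(11,9): clear
  edge (11,9)–(7,11): clear
  edge (7,11)–(0,7): clear
  midpoint (21,18) outside
  → clear
Obstacle 2 [(14,10) (16,2) (23,0) (21,6) (18,9)]:
  edge (14,10)–(16,2): clear
  edge (16,2)–(23,0): clear
  edge (23,0)–(21,6): clear
  edge (21,6)–(18,9): clear
  edge (18,9)–(14,10): clear
  midpoint (21,18) outside
  → clear
Obstacle 3 [(0,22) (3,16) (7,13) (10,13) (10,20)]:
  edge (0,22)–(3,16): clear
  edge (3,16)–(7,13): clear
  edge (7,13)–(10,13): clear
  edge (10,13)–(10,20): clear
  edge (10,20)–(0,22): clear
  midpoint (21,18) outside
  → clear
Obstacle 4 [(13,16) (24,15) (24,22) (21,23) (14,20)]:
  edge (13,16)–(24,15): crosses AB
  edge (24,15)–(24,22): clear
  edge (24,22)–(21,23): crosses AB
  edge (21,23)–(14,20): clear
  edge (14,20)–(13,16): clear
  → BLOCKED

BLOCKED by obstacle 4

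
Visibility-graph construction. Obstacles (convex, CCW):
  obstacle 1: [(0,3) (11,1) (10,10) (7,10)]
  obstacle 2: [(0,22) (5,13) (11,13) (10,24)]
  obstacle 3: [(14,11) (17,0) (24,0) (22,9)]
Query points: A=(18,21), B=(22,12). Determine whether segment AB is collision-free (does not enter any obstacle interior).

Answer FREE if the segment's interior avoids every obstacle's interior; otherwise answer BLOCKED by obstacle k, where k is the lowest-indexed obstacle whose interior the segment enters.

FREE

Obstacle 1 [(0,3) (11,1) (10,10) (7,10)]:
  edge (0,3)–(11,1): clear
  edge (11,1)–(10,10): clear
  edge (10,10)–(7,10): clear
  edge (7,10)–(0,3): clear
  midpoint (20,33/2) outside
  → clear
Obstacle 2 [(0,22) (5,13) (11,13) (10,24)]:
  edge (0,22)–(5,13): clear
  edge (5,13)–(11,13): clear
  edge (11,13)–(10,24): clear
  edge (10,24)–(0,22): clear
  midpoint (20,33/2) outside
  → clear
Obstacle 3 [(14,11) (17,0) (24,0) (22,9)]:
  edge (14,11)–(17,0): clear
  edge (17,0)–(24,0): clear
  edge (24,0)–(22,9): clear
  edge (22,9)–(14,11): clear
  midpoint (20,33/2) outside
  → clear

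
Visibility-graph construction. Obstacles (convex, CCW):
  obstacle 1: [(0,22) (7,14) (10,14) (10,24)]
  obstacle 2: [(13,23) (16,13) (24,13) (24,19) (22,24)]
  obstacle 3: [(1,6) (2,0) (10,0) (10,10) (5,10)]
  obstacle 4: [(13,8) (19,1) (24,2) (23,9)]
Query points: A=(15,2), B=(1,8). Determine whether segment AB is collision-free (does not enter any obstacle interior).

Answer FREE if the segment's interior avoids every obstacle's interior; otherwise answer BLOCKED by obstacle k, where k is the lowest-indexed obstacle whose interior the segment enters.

BLOCKED by obstacle 3

Obstacle 1 [(0,22) (7,14) (10,14) (10,24)]:
  edge (0,22)–(7,14): clear
  edge (7,14)–(10,14): clear
  edge (10,14)–(10,24): clear
  edge (10,24)–(0,22): clear
  midpoint (8,5) outside
  → clear
Obstacle 2 [(13,23) (16,13) (24,13) (24,19) (22,24)]:
  edge (13,23)–(16,13): clear
  edge (16,13)–(24,13): clear
  edge (24,13)–(24,19): clear
  edge (24,19)–(22,24): clear
  edge (22,24)–(13,23): clear
  midpoint (8,5) outside
  → clear
Obstacle 3 [(1,6) (2,0) (10,0) (10,10) (5,10)]:
  edge (1,6)–(2,0): clear
  edge (2,0)–(10,0): clear
  edge (10,0)–(10,10): crosses AB
  edge (10,10)–(5,10): clear
  edge (5,10)–(1,6): crosses AB
  → BLOCKED
Obstacle 4 [(13,8) (19,1) (24,2) (23,9)]:
  edge (13,8)–(19,1): clear
  edge (19,1)–(24,2): clear
  edge (24,2)–(23,9): clear
  edge (23,9)–(13,8): clear
  midpoint (8,5) outside
  → clear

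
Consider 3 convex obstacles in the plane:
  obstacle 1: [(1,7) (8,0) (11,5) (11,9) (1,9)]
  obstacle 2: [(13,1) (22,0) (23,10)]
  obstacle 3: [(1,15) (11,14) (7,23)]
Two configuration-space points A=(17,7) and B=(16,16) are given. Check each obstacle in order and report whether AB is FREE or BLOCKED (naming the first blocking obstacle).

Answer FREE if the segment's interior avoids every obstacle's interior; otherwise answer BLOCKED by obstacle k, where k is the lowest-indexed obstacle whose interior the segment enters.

FREE

Obstacle 1 [(1,7) (8,0) (11,5) (11,9) (1,9)]:
  edge (1,7)–(8,0): clear
  edge (8,0)–(11,5): clear
  edge (11,5)–(11,9): clear
  edge (11,9)–(1,9): clear
  edge (1,9)–(1,7): clear
  midpoint (33/2,23/2) outside
  → clear
Obstacle 2 [(13,1) (22,0) (23,10)]:
  edge (13,1)–(22,0): clear
  edge (22,0)–(23,10): clear
  edge (23,10)–(13,1): clear
  midpoint (33/2,23/2) outside
  → clear
Obstacle 3 [(1,15) (11,14) (7,23)]:
  edge (1,15)–(11,14): clear
  edge (11,14)–(7,23): clear
  edge (7,23)–(1,15): clear
  midpoint (33/2,23/2) outside
  → clear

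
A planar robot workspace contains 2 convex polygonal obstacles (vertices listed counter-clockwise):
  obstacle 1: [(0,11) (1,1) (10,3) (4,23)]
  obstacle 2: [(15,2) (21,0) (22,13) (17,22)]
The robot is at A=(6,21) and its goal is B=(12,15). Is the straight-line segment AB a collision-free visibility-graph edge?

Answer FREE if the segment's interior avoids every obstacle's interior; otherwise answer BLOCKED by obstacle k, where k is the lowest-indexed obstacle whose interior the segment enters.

FREE

Obstacle 1 [(0,11) (1,1) (10,3) (4,23)]:
  edge (0,11)–(1,1): clear
  edge (1,1)–(10,3): clear
  edge (10,3)–(4,23): clear
  edge (4,23)–(0,11): clear
  midpoint (9,18) outside
  → clear
Obstacle 2 [(15,2) (21,0) (22,13) (17,22)]:
  edge (15,2)–(21,0): clear
  edge (21,0)–(22,13): clear
  edge (22,13)–(17,22): clear
  edge (17,22)–(15,2): clear
  midpoint (9,18) outside
  → clear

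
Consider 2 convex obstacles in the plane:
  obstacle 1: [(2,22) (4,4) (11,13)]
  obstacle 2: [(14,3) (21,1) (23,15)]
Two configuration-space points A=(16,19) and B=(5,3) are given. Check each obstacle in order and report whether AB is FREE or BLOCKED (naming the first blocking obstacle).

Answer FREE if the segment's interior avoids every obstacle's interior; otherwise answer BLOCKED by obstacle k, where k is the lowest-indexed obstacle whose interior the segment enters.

Obstacle 1 [(2,22) (4,4) (11,13)]:
  edge (2,22)–(4,4): clear
  edge (4,4)–(11,13): clear
  edge (11,13)–(2,22): clear
  midpoint (21/2,11) outside
  → clear
Obstacle 2 [(14,3) (21,1) (23,15)]:
  edge (14,3)–(21,1): clear
  edge (21,1)–(23,15): clear
  edge (23,15)–(14,3): clear
  midpoint (21/2,11) outside
  → clear

FREE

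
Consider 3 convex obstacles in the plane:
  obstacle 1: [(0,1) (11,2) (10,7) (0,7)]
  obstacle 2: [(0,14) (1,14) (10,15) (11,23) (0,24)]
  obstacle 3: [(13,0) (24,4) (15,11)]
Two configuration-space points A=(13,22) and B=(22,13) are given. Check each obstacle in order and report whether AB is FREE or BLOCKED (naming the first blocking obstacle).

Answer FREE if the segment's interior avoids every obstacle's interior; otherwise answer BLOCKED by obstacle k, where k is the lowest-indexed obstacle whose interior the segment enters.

Obstacle 1 [(0,1) (11,2) (10,7) (0,7)]:
  edge (0,1)–(11,2): clear
  edge (11,2)–(10,7): clear
  edge (10,7)–(0,7): clear
  edge (0,7)–(0,1): clear
  midpoint (35/2,35/2) outside
  → clear
Obstacle 2 [(0,14) (1,14) (10,15) (11,23) (0,24)]:
  edge (0,14)–(1,14): clear
  edge (1,14)–(10,15): clear
  edge (10,15)–(11,23): clear
  edge (11,23)–(0,24): clear
  edge (0,24)–(0,14): clear
  midpoint (35/2,35/2) outside
  → clear
Obstacle 3 [(13,0) (24,4) (15,11)]:
  edge (13,0)–(24,4): clear
  edge (24,4)–(15,11): clear
  edge (15,11)–(13,0): clear
  midpoint (35/2,35/2) outside
  → clear

FREE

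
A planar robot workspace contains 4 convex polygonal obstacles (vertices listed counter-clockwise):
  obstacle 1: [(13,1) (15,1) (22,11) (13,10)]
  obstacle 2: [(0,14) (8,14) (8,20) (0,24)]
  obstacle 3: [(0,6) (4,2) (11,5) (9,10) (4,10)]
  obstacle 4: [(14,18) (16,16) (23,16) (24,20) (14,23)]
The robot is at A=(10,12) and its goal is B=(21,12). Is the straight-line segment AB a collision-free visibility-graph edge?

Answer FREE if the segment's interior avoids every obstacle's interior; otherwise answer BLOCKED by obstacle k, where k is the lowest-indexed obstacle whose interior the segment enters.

Obstacle 1 [(13,1) (15,1) (22,11) (13,10)]:
  edge (13,1)–(15,1): clear
  edge (15,1)–(22,11): clear
  edge (22,11)–(13,10): clear
  edge (13,10)–(13,1): clear
  midpoint (31/2,12) outside
  → clear
Obstacle 2 [(0,14) (8,14) (8,20) (0,24)]:
  edge (0,14)–(8,14): clear
  edge (8,14)–(8,20): clear
  edge (8,20)–(0,24): clear
  edge (0,24)–(0,14): clear
  midpoint (31/2,12) outside
  → clear
Obstacle 3 [(0,6) (4,2) (11,5) (9,10) (4,10)]:
  edge (0,6)–(4,2): clear
  edge (4,2)–(11,5): clear
  edge (11,5)–(9,10): clear
  edge (9,10)–(4,10): clear
  edge (4,10)–(0,6): clear
  midpoint (31/2,12) outside
  → clear
Obstacle 4 [(14,18) (16,16) (23,16) (24,20) (14,23)]:
  edge (14,18)–(16,16): clear
  edge (16,16)–(23,16): clear
  edge (23,16)–(24,20): clear
  edge (24,20)–(14,23): clear
  edge (14,23)–(14,18): clear
  midpoint (31/2,12) outside
  → clear

FREE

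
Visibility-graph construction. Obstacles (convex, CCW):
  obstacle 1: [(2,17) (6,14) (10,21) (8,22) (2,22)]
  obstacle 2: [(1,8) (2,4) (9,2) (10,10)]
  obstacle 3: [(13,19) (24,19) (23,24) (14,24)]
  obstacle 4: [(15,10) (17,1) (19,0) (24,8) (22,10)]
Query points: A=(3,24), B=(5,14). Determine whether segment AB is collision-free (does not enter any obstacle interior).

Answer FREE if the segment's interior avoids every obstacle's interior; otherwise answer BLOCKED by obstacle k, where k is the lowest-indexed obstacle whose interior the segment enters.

BLOCKED by obstacle 1

Obstacle 1 [(2,17) (6,14) (10,21) (8,22) (2,22)]:
  edge (2,17)–(6,14): crosses AB
  edge (6,14)–(10,21): clear
  edge (10,21)–(8,22): clear
  edge (8,22)–(2,22): crosses AB
  edge (2,22)–(2,17): clear
  → BLOCKED
Obstacle 2 [(1,8) (2,4) (9,2) (10,10)]:
  edge (1,8)–(2,4): clear
  edge (2,4)–(9,2): clear
  edge (9,2)–(10,10): clear
  edge (10,10)–(1,8): clear
  midpoint (4,19) outside
  → clear
Obstacle 3 [(13,19) (24,19) (23,24) (14,24)]:
  edge (13,19)–(24,19): clear
  edge (24,19)–(23,24): clear
  edge (23,24)–(14,24): clear
  edge (14,24)–(13,19): clear
  midpoint (4,19) outside
  → clear
Obstacle 4 [(15,10) (17,1) (19,0) (24,8) (22,10)]:
  edge (15,10)–(17,1): clear
  edge (17,1)–(19,0): clear
  edge (19,0)–(24,8): clear
  edge (24,8)–(22,10): clear
  edge (22,10)–(15,10): clear
  midpoint (4,19) outside
  → clear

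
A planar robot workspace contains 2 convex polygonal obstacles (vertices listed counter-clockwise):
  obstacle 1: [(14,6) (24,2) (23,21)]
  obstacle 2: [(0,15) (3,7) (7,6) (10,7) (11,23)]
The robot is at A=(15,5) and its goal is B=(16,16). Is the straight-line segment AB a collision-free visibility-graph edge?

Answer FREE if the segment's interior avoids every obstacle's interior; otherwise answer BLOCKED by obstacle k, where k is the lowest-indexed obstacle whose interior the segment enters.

BLOCKED by obstacle 1

Obstacle 1 [(14,6) (24,2) (23,21)]:
  edge (14,6)–(24,2): crosses AB
  edge (24,2)–(23,21): clear
  edge (23,21)–(14,6): crosses AB
  → BLOCKED
Obstacle 2 [(0,15) (3,7) (7,6) (10,7) (11,23)]:
  edge (0,15)–(3,7): clear
  edge (3,7)–(7,6): clear
  edge (7,6)–(10,7): clear
  edge (10,7)–(11,23): clear
  edge (11,23)–(0,15): clear
  midpoint (31/2,21/2) outside
  → clear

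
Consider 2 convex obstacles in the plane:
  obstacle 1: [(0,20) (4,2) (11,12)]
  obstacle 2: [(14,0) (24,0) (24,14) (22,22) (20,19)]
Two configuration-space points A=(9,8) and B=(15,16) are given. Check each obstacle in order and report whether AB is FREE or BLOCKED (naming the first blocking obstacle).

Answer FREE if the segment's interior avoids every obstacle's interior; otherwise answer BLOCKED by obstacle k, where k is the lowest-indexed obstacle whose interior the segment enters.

FREE

Obstacle 1 [(0,20) (4,2) (11,12)]:
  edge (0,20)–(4,2): clear
  edge (4,2)–(11,12): clear
  edge (11,12)–(0,20): clear
  midpoint (12,12) outside
  → clear
Obstacle 2 [(14,0) (24,0) (24,14) (22,22) (20,19)]:
  edge (14,0)–(24,0): clear
  edge (24,0)–(24,14): clear
  edge (24,14)–(22,22): clear
  edge (22,22)–(20,19): clear
  edge (20,19)–(14,0): clear
  midpoint (12,12) outside
  → clear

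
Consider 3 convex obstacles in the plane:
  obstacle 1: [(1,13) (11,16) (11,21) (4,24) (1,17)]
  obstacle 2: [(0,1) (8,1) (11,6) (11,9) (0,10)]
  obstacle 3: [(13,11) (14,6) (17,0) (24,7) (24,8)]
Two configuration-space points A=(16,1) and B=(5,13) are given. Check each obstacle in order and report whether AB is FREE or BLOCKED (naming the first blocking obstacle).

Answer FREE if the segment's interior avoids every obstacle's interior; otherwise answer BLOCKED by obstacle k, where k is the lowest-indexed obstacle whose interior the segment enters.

BLOCKED by obstacle 2

Obstacle 1 [(1,13) (11,16) (11,21) (4,24) (1,17)]:
  edge (1,13)–(11,16): clear
  edge (11,16)–(11,21): clear
  edge (11,21)–(4,24): clear
  edge (4,24)–(1,17): clear
  edge (1,17)–(1,13): clear
  midpoint (21/2,7) outside
  → clear
Obstacle 2 [(0,1) (8,1) (11,6) (11,9) (0,10)]:
  edge (0,1)–(8,1): clear
  edge (8,1)–(11,6): clear
  edge (11,6)–(11,9): crosses AB
  edge (11,9)–(0,10): crosses AB
  edge (0,10)–(0,1): clear
  → BLOCKED
Obstacle 3 [(13,11) (14,6) (17,0) (24,7) (24,8)]:
  edge (13,11)–(14,6): clear
  edge (14,6)–(17,0): clear
  edge (17,0)–(24,7): clear
  edge (24,7)–(24,8): clear
  edge (24,8)–(13,11): clear
  midpoint (21/2,7) outside
  → clear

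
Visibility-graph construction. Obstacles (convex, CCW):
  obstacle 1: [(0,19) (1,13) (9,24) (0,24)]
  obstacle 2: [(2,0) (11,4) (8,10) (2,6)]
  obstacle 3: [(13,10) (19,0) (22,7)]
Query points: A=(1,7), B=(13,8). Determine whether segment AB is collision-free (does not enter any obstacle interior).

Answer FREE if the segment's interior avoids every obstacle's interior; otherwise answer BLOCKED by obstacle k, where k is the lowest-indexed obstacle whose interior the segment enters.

Obstacle 1 [(0,19) (1,13) (9,24) (0,24)]:
  edge (0,19)–(1,13): clear
  edge (1,13)–(9,24): clear
  edge (9,24)–(0,24): clear
  edge (0,24)–(0,19): clear
  midpoint (7,15/2) outside
  → clear
Obstacle 2 [(2,0) (11,4) (8,10) (2,6)]:
  edge (2,0)–(11,4): clear
  edge (11,4)–(8,10): crosses AB
  edge (8,10)–(2,6): crosses AB
  edge (2,6)–(2,0): clear
  → BLOCKED
Obstacle 3 [(13,10) (19,0) (22,7)]:
  edge (13,10)–(19,0): clear
  edge (19,0)–(22,7): clear
  edge (22,7)–(13,10): clear
  midpoint (7,15/2) outside
  → clear

BLOCKED by obstacle 2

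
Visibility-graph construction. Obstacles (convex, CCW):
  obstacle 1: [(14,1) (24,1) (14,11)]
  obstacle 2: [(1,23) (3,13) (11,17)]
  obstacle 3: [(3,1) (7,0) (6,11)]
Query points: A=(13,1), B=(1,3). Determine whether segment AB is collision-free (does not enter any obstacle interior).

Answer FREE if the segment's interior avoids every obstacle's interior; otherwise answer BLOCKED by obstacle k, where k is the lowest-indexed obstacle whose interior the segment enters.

BLOCKED by obstacle 3

Obstacle 1 [(14,1) (24,1) (14,11)]:
  edge (14,1)–(24,1): clear
  edge (24,1)–(14,11): clear
  edge (14,11)–(14,1): clear
  midpoint (7,2) outside
  → clear
Obstacle 2 [(1,23) (3,13) (11,17)]:
  edge (1,23)–(3,13): clear
  edge (3,13)–(11,17): clear
  edge (11,17)–(1,23): clear
  midpoint (7,2) outside
  → clear
Obstacle 3 [(3,1) (7,0) (6,11)]:
  edge (3,1)–(7,0): clear
  edge (7,0)–(6,11): crosses AB
  edge (6,11)–(3,1): crosses AB
  → BLOCKED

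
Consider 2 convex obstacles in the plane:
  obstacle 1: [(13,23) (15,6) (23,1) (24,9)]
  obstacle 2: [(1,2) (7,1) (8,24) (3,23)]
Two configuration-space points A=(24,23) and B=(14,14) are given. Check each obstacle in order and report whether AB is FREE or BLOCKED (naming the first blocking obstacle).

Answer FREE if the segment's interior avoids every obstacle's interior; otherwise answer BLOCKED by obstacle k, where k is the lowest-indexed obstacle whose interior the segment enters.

BLOCKED by obstacle 1

Obstacle 1 [(13,23) (15,6) (23,1) (24,9)]:
  edge (13,23)–(15,6): crosses AB
  edge (15,6)–(23,1): clear
  edge (23,1)–(24,9): clear
  edge (24,9)–(13,23): crosses AB
  → BLOCKED
Obstacle 2 [(1,2) (7,1) (8,24) (3,23)]:
  edge (1,2)–(7,1): clear
  edge (7,1)–(8,24): clear
  edge (8,24)–(3,23): clear
  edge (3,23)–(1,2): clear
  midpoint (19,37/2) outside
  → clear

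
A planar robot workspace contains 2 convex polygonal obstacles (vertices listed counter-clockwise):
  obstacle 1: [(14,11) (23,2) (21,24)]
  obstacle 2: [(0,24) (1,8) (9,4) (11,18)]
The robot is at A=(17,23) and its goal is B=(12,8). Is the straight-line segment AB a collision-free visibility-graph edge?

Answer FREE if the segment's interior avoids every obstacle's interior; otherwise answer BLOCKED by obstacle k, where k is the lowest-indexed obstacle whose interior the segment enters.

Obstacle 1 [(14,11) (23,2) (21,24)]:
  edge (14,11)–(23,2): clear
  edge (23,2)–(21,24): clear
  edge (21,24)–(14,11): clear
  midpoint (29/2,31/2) outside
  → clear
Obstacle 2 [(0,24) (1,8) (9,4) (11,18)]:
  edge (0,24)–(1,8): clear
  edge (1,8)–(9,4): clear
  edge (9,4)–(11,18): clear
  edge (11,18)–(0,24): clear
  midpoint (29/2,31/2) outside
  → clear

FREE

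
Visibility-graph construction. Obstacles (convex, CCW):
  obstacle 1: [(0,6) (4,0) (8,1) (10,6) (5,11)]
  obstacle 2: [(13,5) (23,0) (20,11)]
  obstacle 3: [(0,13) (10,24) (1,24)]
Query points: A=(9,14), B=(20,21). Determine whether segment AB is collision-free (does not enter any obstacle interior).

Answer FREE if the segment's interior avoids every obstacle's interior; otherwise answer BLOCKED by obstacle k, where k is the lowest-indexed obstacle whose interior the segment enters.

Obstacle 1 [(0,6) (4,0) (8,1) (10,6) (5,11)]:
  edge (0,6)–(4,0): clear
  edge (4,0)–(8,1): clear
  edge (8,1)–(10,6): clear
  edge (10,6)–(5,11): clear
  edge (5,11)–(0,6): clear
  midpoint (29/2,35/2) outside
  → clear
Obstacle 2 [(13,5) (23,0) (20,11)]:
  edge (13,5)–(23,0): clear
  edge (23,0)–(20,11): clear
  edge (20,11)–(13,5): clear
  midpoint (29/2,35/2) outside
  → clear
Obstacle 3 [(0,13) (10,24) (1,24)]:
  edge (0,13)–(10,24): clear
  edge (10,24)–(1,24): clear
  edge (1,24)–(0,13): clear
  midpoint (29/2,35/2) outside
  → clear

FREE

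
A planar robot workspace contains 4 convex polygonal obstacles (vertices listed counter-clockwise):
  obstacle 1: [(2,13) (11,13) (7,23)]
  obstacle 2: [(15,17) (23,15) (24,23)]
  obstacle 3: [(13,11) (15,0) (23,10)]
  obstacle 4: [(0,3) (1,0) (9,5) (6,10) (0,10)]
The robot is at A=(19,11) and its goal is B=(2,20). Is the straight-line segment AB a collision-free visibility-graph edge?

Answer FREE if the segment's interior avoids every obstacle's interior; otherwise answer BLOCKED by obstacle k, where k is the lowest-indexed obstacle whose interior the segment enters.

Obstacle 1 [(2,13) (11,13) (7,23)]:
  edge (2,13)–(11,13): clear
  edge (11,13)–(7,23): crosses AB
  edge (7,23)–(2,13): crosses AB
  → BLOCKED
Obstacle 2 [(15,17) (23,15) (24,23)]:
  edge (15,17)–(23,15): clear
  edge (23,15)–(24,23): clear
  edge (24,23)–(15,17): clear
  midpoint (21/2,31/2) outside
  → clear
Obstacle 3 [(13,11) (15,0) (23,10)]:
  edge (13,11)–(15,0): clear
  edge (15,0)–(23,10): clear
  edge (23,10)–(13,11): clear
  midpoint (21/2,31/2) outside
  → clear
Obstacle 4 [(0,3) (1,0) (9,5) (6,10) (0,10)]:
  edge (0,3)–(1,0): clear
  edge (1,0)–(9,5): clear
  edge (9,5)–(6,10): clear
  edge (6,10)–(0,10): clear
  edge (0,10)–(0,3): clear
  midpoint (21/2,31/2) outside
  → clear

BLOCKED by obstacle 1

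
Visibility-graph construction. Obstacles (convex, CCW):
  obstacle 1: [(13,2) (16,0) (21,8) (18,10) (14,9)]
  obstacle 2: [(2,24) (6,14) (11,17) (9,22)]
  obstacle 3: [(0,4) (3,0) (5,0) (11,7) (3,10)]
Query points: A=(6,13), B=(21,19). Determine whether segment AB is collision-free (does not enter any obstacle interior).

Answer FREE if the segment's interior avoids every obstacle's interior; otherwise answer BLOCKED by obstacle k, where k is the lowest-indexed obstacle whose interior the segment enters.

FREE

Obstacle 1 [(13,2) (16,0) (21,8) (18,10) (14,9)]:
  edge (13,2)–(16,0): clear
  edge (16,0)–(21,8): clear
  edge (21,8)–(18,10): clear
  edge (18,10)–(14,9): clear
  edge (14,9)–(13,2): clear
  midpoint (27/2,16) outside
  → clear
Obstacle 2 [(2,24) (6,14) (11,17) (9,22)]:
  edge (2,24)–(6,14): clear
  edge (6,14)–(11,17): clear
  edge (11,17)–(9,22): clear
  edge (9,22)–(2,24): clear
  midpoint (27/2,16) outside
  → clear
Obstacle 3 [(0,4) (3,0) (5,0) (11,7) (3,10)]:
  edge (0,4)–(3,0): clear
  edge (3,0)–(5,0): clear
  edge (5,0)–(11,7): clear
  edge (11,7)–(3,10): clear
  edge (3,10)–(0,4): clear
  midpoint (27/2,16) outside
  → clear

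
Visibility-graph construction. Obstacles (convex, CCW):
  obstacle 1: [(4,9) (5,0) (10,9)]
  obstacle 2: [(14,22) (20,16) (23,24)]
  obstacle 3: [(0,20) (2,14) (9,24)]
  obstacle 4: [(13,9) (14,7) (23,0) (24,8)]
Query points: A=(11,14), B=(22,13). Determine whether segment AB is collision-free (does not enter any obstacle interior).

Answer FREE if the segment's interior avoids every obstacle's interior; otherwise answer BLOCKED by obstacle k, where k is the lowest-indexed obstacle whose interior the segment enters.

Obstacle 1 [(4,9) (5,0) (10,9)]:
  edge (4,9)–(5,0): clear
  edge (5,0)–(10,9): clear
  edge (10,9)–(4,9): clear
  midpoint (33/2,27/2) outside
  → clear
Obstacle 2 [(14,22) (20,16) (23,24)]:
  edge (14,22)–(20,16): clear
  edge (20,16)–(23,24): clear
  edge (23,24)–(14,22): clear
  midpoint (33/2,27/2) outside
  → clear
Obstacle 3 [(0,20) (2,14) (9,24)]:
  edge (0,20)–(2,14): clear
  edge (2,14)–(9,24): clear
  edge (9,24)–(0,20): clear
  midpoint (33/2,27/2) outside
  → clear
Obstacle 4 [(13,9) (14,7) (23,0) (24,8)]:
  edge (13,9)–(14,7): clear
  edge (14,7)–(23,0): clear
  edge (23,0)–(24,8): clear
  edge (24,8)–(13,9): clear
  midpoint (33/2,27/2) outside
  → clear

FREE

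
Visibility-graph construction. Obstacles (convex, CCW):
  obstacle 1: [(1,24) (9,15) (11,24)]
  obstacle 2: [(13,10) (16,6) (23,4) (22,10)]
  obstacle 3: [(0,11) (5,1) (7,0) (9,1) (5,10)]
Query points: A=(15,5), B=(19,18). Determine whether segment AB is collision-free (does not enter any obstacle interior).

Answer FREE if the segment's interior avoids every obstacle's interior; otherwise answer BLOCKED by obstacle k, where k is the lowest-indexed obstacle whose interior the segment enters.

Obstacle 1 [(1,24) (9,15) (11,24)]:
  edge (1,24)–(9,15): clear
  edge (9,15)–(11,24): clear
  edge (11,24)–(1,24): clear
  midpoint (17,23/2) outside
  → clear
Obstacle 2 [(13,10) (16,6) (23,4) (22,10)]:
  edge (13,10)–(16,6): crosses AB
  edge (16,6)–(23,4): clear
  edge (23,4)–(22,10): clear
  edge (22,10)–(13,10): crosses AB
  → BLOCKED
Obstacle 3 [(0,11) (5,1) (7,0) (9,1) (5,10)]:
  edge (0,11)–(5,1): clear
  edge (5,1)–(7,0): clear
  edge (7,0)–(9,1): clear
  edge (9,1)–(5,10): clear
  edge (5,10)–(0,11): clear
  midpoint (17,23/2) outside
  → clear

BLOCKED by obstacle 2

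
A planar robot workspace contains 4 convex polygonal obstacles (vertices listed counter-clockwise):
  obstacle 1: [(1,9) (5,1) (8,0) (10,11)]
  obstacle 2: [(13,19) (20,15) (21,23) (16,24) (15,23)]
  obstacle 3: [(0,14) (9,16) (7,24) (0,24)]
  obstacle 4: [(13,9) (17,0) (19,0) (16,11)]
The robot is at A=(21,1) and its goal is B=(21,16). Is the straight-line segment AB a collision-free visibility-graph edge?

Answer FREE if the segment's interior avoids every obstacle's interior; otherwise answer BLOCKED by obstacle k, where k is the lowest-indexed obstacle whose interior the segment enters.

FREE

Obstacle 1 [(1,9) (5,1) (8,0) (10,11)]:
  edge (1,9)–(5,1): clear
  edge (5,1)–(8,0): clear
  edge (8,0)–(10,11): clear
  edge (10,11)–(1,9): clear
  midpoint (21,17/2) outside
  → clear
Obstacle 2 [(13,19) (20,15) (21,23) (16,24) (15,23)]:
  edge (13,19)–(20,15): clear
  edge (20,15)–(21,23): clear
  edge (21,23)–(16,24): clear
  edge (16,24)–(15,23): clear
  edge (15,23)–(13,19): clear
  midpoint (21,17/2) outside
  → clear
Obstacle 3 [(0,14) (9,16) (7,24) (0,24)]:
  edge (0,14)–(9,16): clear
  edge (9,16)–(7,24): clear
  edge (7,24)–(0,24): clear
  edge (0,24)–(0,14): clear
  midpoint (21,17/2) outside
  → clear
Obstacle 4 [(13,9) (17,0) (19,0) (16,11)]:
  edge (13,9)–(17,0): clear
  edge (17,0)–(19,0): clear
  edge (19,0)–(16,11): clear
  edge (16,11)–(13,9): clear
  midpoint (21,17/2) outside
  → clear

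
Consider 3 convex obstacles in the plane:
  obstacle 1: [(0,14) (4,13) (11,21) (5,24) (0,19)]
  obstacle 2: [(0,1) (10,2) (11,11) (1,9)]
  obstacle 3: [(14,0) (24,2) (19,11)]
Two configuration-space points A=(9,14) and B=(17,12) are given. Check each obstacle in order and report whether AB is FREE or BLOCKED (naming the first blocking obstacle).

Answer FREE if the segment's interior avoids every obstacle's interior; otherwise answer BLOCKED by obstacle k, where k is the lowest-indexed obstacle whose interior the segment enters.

FREE

Obstacle 1 [(0,14) (4,13) (11,21) (5,24) (0,19)]:
  edge (0,14)–(4,13): clear
  edge (4,13)–(11,21): clear
  edge (11,21)–(5,24): clear
  edge (5,24)–(0,19): clear
  edge (0,19)–(0,14): clear
  midpoint (13,13) outside
  → clear
Obstacle 2 [(0,1) (10,2) (11,11) (1,9)]:
  edge (0,1)–(10,2): clear
  edge (10,2)–(11,11): clear
  edge (11,11)–(1,9): clear
  edge (1,9)–(0,1): clear
  midpoint (13,13) outside
  → clear
Obstacle 3 [(14,0) (24,2) (19,11)]:
  edge (14,0)–(24,2): clear
  edge (24,2)–(19,11): clear
  edge (19,11)–(14,0): clear
  midpoint (13,13) outside
  → clear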